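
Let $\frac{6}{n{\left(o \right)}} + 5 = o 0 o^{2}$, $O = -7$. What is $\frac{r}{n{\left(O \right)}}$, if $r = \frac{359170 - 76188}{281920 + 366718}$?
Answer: $- \frac{707455}{1945914} \approx -0.36356$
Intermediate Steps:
$n{\left(o \right)} = - \frac{6}{5}$ ($n{\left(o \right)} = \frac{6}{-5 + o 0 o^{2}} = \frac{6}{-5 + 0 o^{2}} = \frac{6}{-5 + 0} = \frac{6}{-5} = 6 \left(- \frac{1}{5}\right) = - \frac{6}{5}$)
$r = \frac{141491}{324319}$ ($r = \frac{282982}{648638} = 282982 \cdot \frac{1}{648638} = \frac{141491}{324319} \approx 0.43627$)
$\frac{r}{n{\left(O \right)}} = \frac{141491}{324319 \left(- \frac{6}{5}\right)} = \frac{141491}{324319} \left(- \frac{5}{6}\right) = - \frac{707455}{1945914}$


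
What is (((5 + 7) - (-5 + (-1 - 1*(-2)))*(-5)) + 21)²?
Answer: 169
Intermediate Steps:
(((5 + 7) - (-5 + (-1 - 1*(-2)))*(-5)) + 21)² = ((12 - (-5 + (-1 + 2))*(-5)) + 21)² = ((12 - (-5 + 1)*(-5)) + 21)² = ((12 - (-4)*(-5)) + 21)² = ((12 - 1*20) + 21)² = ((12 - 20) + 21)² = (-8 + 21)² = 13² = 169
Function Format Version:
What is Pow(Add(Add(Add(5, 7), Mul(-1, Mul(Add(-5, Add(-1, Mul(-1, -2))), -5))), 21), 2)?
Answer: 169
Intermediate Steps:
Pow(Add(Add(Add(5, 7), Mul(-1, Mul(Add(-5, Add(-1, Mul(-1, -2))), -5))), 21), 2) = Pow(Add(Add(12, Mul(-1, Mul(Add(-5, Add(-1, 2)), -5))), 21), 2) = Pow(Add(Add(12, Mul(-1, Mul(Add(-5, 1), -5))), 21), 2) = Pow(Add(Add(12, Mul(-1, Mul(-4, -5))), 21), 2) = Pow(Add(Add(12, Mul(-1, 20)), 21), 2) = Pow(Add(Add(12, -20), 21), 2) = Pow(Add(-8, 21), 2) = Pow(13, 2) = 169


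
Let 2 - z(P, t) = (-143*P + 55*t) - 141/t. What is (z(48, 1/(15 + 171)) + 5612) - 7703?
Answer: 5766131/186 ≈ 31001.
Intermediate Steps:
z(P, t) = 2 - 55*t + 141/t + 143*P (z(P, t) = 2 - ((-143*P + 55*t) - 141/t) = 2 - (-143*P - 141/t + 55*t) = 2 + (-55*t + 141/t + 143*P) = 2 - 55*t + 141/t + 143*P)
(z(48, 1/(15 + 171)) + 5612) - 7703 = ((2 - 55/(15 + 171) + 141/(1/(15 + 171)) + 143*48) + 5612) - 7703 = ((2 - 55/186 + 141/(1/186) + 6864) + 5612) - 7703 = ((2 - 55*1/186 + 141/(1/186) + 6864) + 5612) - 7703 = ((2 - 55/186 + 141*186 + 6864) + 5612) - 7703 = ((2 - 55/186 + 26226 + 6864) + 5612) - 7703 = (6155057/186 + 5612) - 7703 = 7198889/186 - 7703 = 5766131/186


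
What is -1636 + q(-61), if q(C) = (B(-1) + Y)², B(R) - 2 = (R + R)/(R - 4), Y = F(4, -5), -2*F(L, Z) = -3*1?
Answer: -162079/100 ≈ -1620.8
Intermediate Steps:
F(L, Z) = 3/2 (F(L, Z) = -(-3)/2 = -½*(-3) = 3/2)
Y = 3/2 ≈ 1.5000
B(R) = 2 + 2*R/(-4 + R) (B(R) = 2 + (R + R)/(R - 4) = 2 + (2*R)/(-4 + R) = 2 + 2*R/(-4 + R))
q(C) = 1521/100 (q(C) = (4*(-2 - 1)/(-4 - 1) + 3/2)² = (4*(-3)/(-5) + 3/2)² = (4*(-⅕)*(-3) + 3/2)² = (12/5 + 3/2)² = (39/10)² = 1521/100)
-1636 + q(-61) = -1636 + 1521/100 = -162079/100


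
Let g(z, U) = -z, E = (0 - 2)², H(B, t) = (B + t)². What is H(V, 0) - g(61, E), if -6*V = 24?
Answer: 77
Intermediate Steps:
V = -4 (V = -⅙*24 = -4)
E = 4 (E = (-2)² = 4)
H(V, 0) - g(61, E) = (-4 + 0)² - (-1)*61 = (-4)² - 1*(-61) = 16 + 61 = 77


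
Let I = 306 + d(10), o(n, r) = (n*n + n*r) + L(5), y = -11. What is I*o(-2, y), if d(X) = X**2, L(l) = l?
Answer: 12586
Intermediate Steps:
o(n, r) = 5 + n**2 + n*r (o(n, r) = (n*n + n*r) + 5 = (n**2 + n*r) + 5 = 5 + n**2 + n*r)
I = 406 (I = 306 + 10**2 = 306 + 100 = 406)
I*o(-2, y) = 406*(5 + (-2)**2 - 2*(-11)) = 406*(5 + 4 + 22) = 406*31 = 12586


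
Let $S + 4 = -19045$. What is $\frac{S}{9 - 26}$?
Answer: $\frac{19049}{17} \approx 1120.5$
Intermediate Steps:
$S = -19049$ ($S = -4 - 19045 = -19049$)
$\frac{S}{9 - 26} = - \frac{19049}{9 - 26} = - \frac{19049}{-17} = \left(-19049\right) \left(- \frac{1}{17}\right) = \frac{19049}{17}$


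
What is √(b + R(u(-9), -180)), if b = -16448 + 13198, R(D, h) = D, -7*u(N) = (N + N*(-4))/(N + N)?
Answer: I*√636958/14 ≈ 57.007*I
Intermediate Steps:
u(N) = 3/14 (u(N) = -(N + N*(-4))/(7*(N + N)) = -(N - 4*N)/(7*(2*N)) = -(-3*N)*1/(2*N)/7 = -⅐*(-3/2) = 3/14)
b = -3250
√(b + R(u(-9), -180)) = √(-3250 + 3/14) = √(-45497/14) = I*√636958/14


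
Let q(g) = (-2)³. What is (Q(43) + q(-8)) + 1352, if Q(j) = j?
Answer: 1387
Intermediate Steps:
q(g) = -8
(Q(43) + q(-8)) + 1352 = (43 - 8) + 1352 = 35 + 1352 = 1387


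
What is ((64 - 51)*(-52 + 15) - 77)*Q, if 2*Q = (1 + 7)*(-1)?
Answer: 2232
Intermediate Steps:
Q = -4 (Q = ((1 + 7)*(-1))/2 = (8*(-1))/2 = (1/2)*(-8) = -4)
((64 - 51)*(-52 + 15) - 77)*Q = ((64 - 51)*(-52 + 15) - 77)*(-4) = (13*(-37) - 77)*(-4) = (-481 - 77)*(-4) = -558*(-4) = 2232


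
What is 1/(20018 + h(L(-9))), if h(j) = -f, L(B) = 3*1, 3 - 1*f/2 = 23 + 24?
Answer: 1/20106 ≈ 4.9736e-5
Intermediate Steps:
f = -88 (f = 6 - 2*(23 + 24) = 6 - 2*47 = 6 - 94 = -88)
L(B) = 3
h(j) = 88 (h(j) = -1*(-88) = 88)
1/(20018 + h(L(-9))) = 1/(20018 + 88) = 1/20106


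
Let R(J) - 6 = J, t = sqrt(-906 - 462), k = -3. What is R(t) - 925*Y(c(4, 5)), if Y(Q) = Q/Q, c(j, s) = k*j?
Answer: -919 + 6*I*sqrt(38) ≈ -919.0 + 36.987*I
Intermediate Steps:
c(j, s) = -3*j
Y(Q) = 1
t = 6*I*sqrt(38) (t = sqrt(-1368) = 6*I*sqrt(38) ≈ 36.987*I)
R(J) = 6 + J
R(t) - 925*Y(c(4, 5)) = (6 + 6*I*sqrt(38)) - 925*1 = (6 + 6*I*sqrt(38)) - 925 = -919 + 6*I*sqrt(38)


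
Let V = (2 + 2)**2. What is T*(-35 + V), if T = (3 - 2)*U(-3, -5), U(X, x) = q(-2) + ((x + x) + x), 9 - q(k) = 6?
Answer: 228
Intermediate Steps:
q(k) = 3 (q(k) = 9 - 1*6 = 9 - 6 = 3)
U(X, x) = 3 + 3*x (U(X, x) = 3 + ((x + x) + x) = 3 + (2*x + x) = 3 + 3*x)
T = -12 (T = (3 - 2)*(3 + 3*(-5)) = 1*(3 - 15) = 1*(-12) = -12)
V = 16 (V = 4**2 = 16)
T*(-35 + V) = -12*(-35 + 16) = -12*(-19) = 228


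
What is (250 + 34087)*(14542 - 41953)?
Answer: -941211507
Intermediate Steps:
(250 + 34087)*(14542 - 41953) = 34337*(-27411) = -941211507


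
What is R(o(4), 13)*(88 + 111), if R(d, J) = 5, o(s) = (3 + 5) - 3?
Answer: 995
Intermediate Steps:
o(s) = 5 (o(s) = 8 - 3 = 5)
R(o(4), 13)*(88 + 111) = 5*(88 + 111) = 5*199 = 995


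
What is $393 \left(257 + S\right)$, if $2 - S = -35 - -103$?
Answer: $75063$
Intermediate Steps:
$S = -66$ ($S = 2 - \left(-35 - -103\right) = 2 - \left(-35 + 103\right) = 2 - 68 = -66$)
$393 \left(257 + S\right) = 393 \left(257 - 66\right) = 393 \cdot 191 = 75063$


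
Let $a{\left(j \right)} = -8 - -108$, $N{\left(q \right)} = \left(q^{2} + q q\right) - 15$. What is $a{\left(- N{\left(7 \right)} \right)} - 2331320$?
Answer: $-2331220$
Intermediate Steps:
$N{\left(q \right)} = -15 + 2 q^{2}$ ($N{\left(q \right)} = \left(q^{2} + q^{2}\right) - 15 = 2 q^{2} - 15 = -15 + 2 q^{2}$)
$a{\left(j \right)} = 100$ ($a{\left(j \right)} = -8 + 108 = 100$)
$a{\left(- N{\left(7 \right)} \right)} - 2331320 = 100 - 2331320 = -2331220$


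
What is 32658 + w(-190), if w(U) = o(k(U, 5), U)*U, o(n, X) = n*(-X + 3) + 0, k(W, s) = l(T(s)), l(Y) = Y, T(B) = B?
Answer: -150692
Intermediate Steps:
k(W, s) = s
o(n, X) = n*(3 - X) (o(n, X) = n*(3 - X) + 0 = n*(3 - X))
w(U) = U*(15 - 5*U) (w(U) = (5*(3 - U))*U = (15 - 5*U)*U = U*(15 - 5*U))
32658 + w(-190) = 32658 + 5*(-190)*(3 - 1*(-190)) = 32658 + 5*(-190)*(3 + 190) = 32658 + 5*(-190)*193 = 32658 - 183350 = -150692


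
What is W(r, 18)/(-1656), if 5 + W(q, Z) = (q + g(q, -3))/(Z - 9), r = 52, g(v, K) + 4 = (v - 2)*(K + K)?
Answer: 11/552 ≈ 0.019928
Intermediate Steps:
g(v, K) = -4 + 2*K*(-2 + v) (g(v, K) = -4 + (v - 2)*(K + K) = -4 + (-2 + v)*(2*K) = -4 + 2*K*(-2 + v))
W(q, Z) = -5 + (8 - 5*q)/(-9 + Z) (W(q, Z) = -5 + (q + (-4 - 4*(-3) + 2*(-3)*q))/(Z - 9) = -5 + (q + (-4 + 12 - 6*q))/(-9 + Z) = -5 + (q + (8 - 6*q))/(-9 + Z) = -5 + (8 - 5*q)/(-9 + Z))
W(r, 18)/(-1656) = ((53 - 5*18 - 5*52)/(-9 + 18))/(-1656) = ((53 - 90 - 260)/9)*(-1/1656) = ((⅑)*(-297))*(-1/1656) = -33*(-1/1656) = 11/552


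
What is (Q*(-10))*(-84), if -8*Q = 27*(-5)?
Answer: 14175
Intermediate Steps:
Q = 135/8 (Q = -27*(-5)/8 = -⅛*(-135) = 135/8 ≈ 16.875)
(Q*(-10))*(-84) = ((135/8)*(-10))*(-84) = -675/4*(-84) = 14175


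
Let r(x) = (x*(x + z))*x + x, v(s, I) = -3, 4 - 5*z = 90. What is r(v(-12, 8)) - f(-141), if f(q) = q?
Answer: -219/5 ≈ -43.800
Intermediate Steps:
z = -86/5 (z = 4/5 - 1/5*90 = 4/5 - 18 = -86/5 ≈ -17.200)
r(x) = x + x**2*(-86/5 + x) (r(x) = (x*(x - 86/5))*x + x = (x*(-86/5 + x))*x + x = x**2*(-86/5 + x) + x = x + x**2*(-86/5 + x))
r(v(-12, 8)) - f(-141) = -3*(1 + (-3)**2 - 86/5*(-3)) - 1*(-141) = -3*(1 + 9 + 258/5) + 141 = -3*308/5 + 141 = -924/5 + 141 = -219/5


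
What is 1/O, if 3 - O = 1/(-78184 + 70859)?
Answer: 7325/21976 ≈ 0.33332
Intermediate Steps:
O = 21976/7325 (O = 3 - 1/(-78184 + 70859) = 3 - 1/(-7325) = 3 - 1*(-1/7325) = 3 + 1/7325 = 21976/7325 ≈ 3.0001)
1/O = 1/(21976/7325) = 7325/21976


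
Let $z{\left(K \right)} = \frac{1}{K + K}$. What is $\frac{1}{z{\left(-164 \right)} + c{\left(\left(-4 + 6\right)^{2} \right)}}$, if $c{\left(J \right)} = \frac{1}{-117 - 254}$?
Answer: $- \frac{121688}{699} \approx -174.09$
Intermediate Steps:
$z{\left(K \right)} = \frac{1}{2 K}$
$c{\left(J \right)} = - \frac{1}{371}$ ($c{\left(J \right)} = \frac{1}{-371} = - \frac{1}{371}$)
$\frac{1}{z{\left(-164 \right)} + c{\left(\left(-4 + 6\right)^{2} \right)}} = \frac{1}{\frac{1}{2 \left(-164\right)} - \frac{1}{371}} = \frac{1}{\frac{1}{2} \left(- \frac{1}{164}\right) - \frac{1}{371}} = \frac{1}{- \frac{1}{328} - \frac{1}{371}} = \frac{1}{- \frac{699}{121688}} = - \frac{121688}{699}$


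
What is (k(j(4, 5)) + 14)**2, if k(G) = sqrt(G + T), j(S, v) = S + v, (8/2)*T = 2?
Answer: (28 + sqrt(38))**2/4 ≈ 291.80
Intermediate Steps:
T = 1/2 (T = (1/4)*2 = 1/2 ≈ 0.50000)
k(G) = sqrt(1/2 + G) (k(G) = sqrt(G + 1/2) = sqrt(1/2 + G))
(k(j(4, 5)) + 14)**2 = (sqrt(2 + 4*(4 + 5))/2 + 14)**2 = (sqrt(2 + 4*9)/2 + 14)**2 = (sqrt(2 + 36)/2 + 14)**2 = (sqrt(38)/2 + 14)**2 = (14 + sqrt(38)/2)**2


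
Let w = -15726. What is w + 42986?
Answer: 27260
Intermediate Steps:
w + 42986 = -15726 + 42986 = 27260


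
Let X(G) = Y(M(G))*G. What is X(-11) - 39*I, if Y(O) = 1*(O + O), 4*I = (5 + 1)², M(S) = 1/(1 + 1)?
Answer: -362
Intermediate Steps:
M(S) = ½ (M(S) = 1/2 = ½)
I = 9 (I = (5 + 1)²/4 = (¼)*6² = (¼)*36 = 9)
Y(O) = 2*O (Y(O) = 1*(2*O) = 2*O)
X(G) = G (X(G) = (2*(½))*G = 1*G = G)
X(-11) - 39*I = -11 - 39*9 = -11 - 351 = -362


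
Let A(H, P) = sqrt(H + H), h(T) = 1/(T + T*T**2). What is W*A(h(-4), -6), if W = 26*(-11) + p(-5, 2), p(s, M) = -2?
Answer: -144*I*sqrt(34)/17 ≈ -49.392*I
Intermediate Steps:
W = -288 (W = 26*(-11) - 2 = -286 - 2 = -288)
h(T) = 1/(T + T**3)
A(H, P) = sqrt(2)*sqrt(H) (A(H, P) = sqrt(2*H) = sqrt(2)*sqrt(H))
W*A(h(-4), -6) = -288*sqrt(2)*sqrt(1/(-4 + (-4)**3)) = -288*sqrt(2)*sqrt(1/(-4 - 64)) = -288*sqrt(2)*sqrt(1/(-68)) = -288*sqrt(2)*sqrt(-1/68) = -288*sqrt(2)*I*sqrt(17)/34 = -144*I*sqrt(34)/17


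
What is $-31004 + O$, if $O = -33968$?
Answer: $-64972$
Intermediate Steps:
$-31004 + O = -31004 - 33968 = -64972$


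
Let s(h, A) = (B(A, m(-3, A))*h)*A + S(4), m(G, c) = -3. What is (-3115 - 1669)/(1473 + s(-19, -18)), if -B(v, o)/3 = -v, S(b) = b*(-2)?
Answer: 4784/17003 ≈ 0.28136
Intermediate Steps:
S(b) = -2*b
B(v, o) = 3*v (B(v, o) = -(-3)*v = 3*v)
s(h, A) = -8 + 3*h*A² (s(h, A) = ((3*A)*h)*A - 2*4 = (3*A*h)*A - 8 = 3*h*A² - 8 = -8 + 3*h*A²)
(-3115 - 1669)/(1473 + s(-19, -18)) = (-3115 - 1669)/(1473 + (-8 + 3*(-19)*(-18)²)) = -4784/(1473 + (-8 + 3*(-19)*324)) = -4784/(1473 + (-8 - 18468)) = -4784/(1473 - 18476) = -4784/(-17003) = -4784*(-1/17003) = 4784/17003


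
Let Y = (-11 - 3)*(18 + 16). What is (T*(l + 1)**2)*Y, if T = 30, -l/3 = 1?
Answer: -57120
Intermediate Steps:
l = -3 (l = -3*1 = -3)
Y = -476 (Y = -14*34 = -476)
(T*(l + 1)**2)*Y = (30*(-3 + 1)**2)*(-476) = (30*(-2)**2)*(-476) = (30*4)*(-476) = 120*(-476) = -57120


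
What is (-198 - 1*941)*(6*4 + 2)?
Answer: -29614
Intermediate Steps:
(-198 - 1*941)*(6*4 + 2) = (-198 - 941)*(24 + 2) = -1139*26 = -29614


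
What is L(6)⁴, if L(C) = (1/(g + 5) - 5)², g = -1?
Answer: 16983563041/65536 ≈ 2.5915e+5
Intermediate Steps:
L(C) = 361/16 (L(C) = (1/(-1 + 5) - 5)² = (1/4 - 5)² = (¼ - 5)² = (-19/4)² = 361/16)
L(6)⁴ = (361/16)⁴ = 16983563041/65536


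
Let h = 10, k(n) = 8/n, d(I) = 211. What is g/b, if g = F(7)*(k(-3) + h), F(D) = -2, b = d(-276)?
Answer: -44/633 ≈ -0.069510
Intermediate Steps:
b = 211
g = -44/3 (g = -2*(8/(-3) + 10) = -2*(8*(-⅓) + 10) = -2*(-8/3 + 10) = -2*22/3 = -44/3 ≈ -14.667)
g/b = -44/3/211 = -44/3*1/211 = -44/633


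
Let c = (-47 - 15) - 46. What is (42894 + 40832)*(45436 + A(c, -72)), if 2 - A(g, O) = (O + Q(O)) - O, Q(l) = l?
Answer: 3810370260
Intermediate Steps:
c = -108 (c = -62 - 46 = -108)
A(g, O) = 2 - O (A(g, O) = 2 - ((O + O) - O) = 2 - (2*O - O) = 2 - O)
(42894 + 40832)*(45436 + A(c, -72)) = (42894 + 40832)*(45436 + (2 - 1*(-72))) = 83726*(45436 + (2 + 72)) = 83726*(45436 + 74) = 83726*45510 = 3810370260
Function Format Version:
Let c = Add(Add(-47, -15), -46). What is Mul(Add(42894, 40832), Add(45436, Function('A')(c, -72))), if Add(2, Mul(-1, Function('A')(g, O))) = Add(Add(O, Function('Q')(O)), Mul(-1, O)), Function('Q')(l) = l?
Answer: 3810370260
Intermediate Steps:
c = -108 (c = Add(-62, -46) = -108)
Function('A')(g, O) = Add(2, Mul(-1, O)) (Function('A')(g, O) = Add(2, Mul(-1, Add(Add(O, O), Mul(-1, O)))) = Add(2, Mul(-1, Add(Mul(2, O), Mul(-1, O)))) = Add(2, Mul(-1, O)))
Mul(Add(42894, 40832), Add(45436, Function('A')(c, -72))) = Mul(Add(42894, 40832), Add(45436, Add(2, Mul(-1, -72)))) = Mul(83726, Add(45436, Add(2, 72))) = Mul(83726, Add(45436, 74)) = Mul(83726, 45510) = 3810370260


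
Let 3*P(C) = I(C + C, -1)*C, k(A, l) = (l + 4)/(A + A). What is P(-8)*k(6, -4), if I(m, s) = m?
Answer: 0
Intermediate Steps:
k(A, l) = (4 + l)/(2*A) (k(A, l) = (4 + l)/((2*A)) = (4 + l)*(1/(2*A)) = (4 + l)/(2*A))
P(C) = 2*C**2/3 (P(C) = ((C + C)*C)/3 = ((2*C)*C)/3 = (2*C**2)/3 = 2*C**2/3)
P(-8)*k(6, -4) = ((2/3)*(-8)**2)*((1/2)*(4 - 4)/6) = ((2/3)*64)*((1/2)*(1/6)*0) = (128/3)*0 = 0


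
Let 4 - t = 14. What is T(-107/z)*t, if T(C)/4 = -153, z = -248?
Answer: 6120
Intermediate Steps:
T(C) = -612 (T(C) = 4*(-153) = -612)
t = -10 (t = 4 - 1*14 = 4 - 14 = -10)
T(-107/z)*t = -612*(-10) = 6120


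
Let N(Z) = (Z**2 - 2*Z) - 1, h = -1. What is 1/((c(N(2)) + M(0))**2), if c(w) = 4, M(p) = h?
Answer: 1/9 ≈ 0.11111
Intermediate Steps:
M(p) = -1
N(Z) = -1 + Z**2 - 2*Z
1/((c(N(2)) + M(0))**2) = 1/((4 - 1)**2) = 1/(3**2) = 1/9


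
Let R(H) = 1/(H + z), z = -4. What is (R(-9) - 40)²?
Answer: 271441/169 ≈ 1606.2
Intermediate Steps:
R(H) = 1/(-4 + H) (R(H) = 1/(H - 4) = 1/(-4 + H))
(R(-9) - 40)² = (1/(-4 - 9) - 40)² = (1/(-13) - 40)² = (-1/13 - 40)² = (-521/13)² = 271441/169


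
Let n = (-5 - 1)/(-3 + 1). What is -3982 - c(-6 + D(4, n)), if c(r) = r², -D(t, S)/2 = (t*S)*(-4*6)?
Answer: -328882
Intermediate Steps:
n = 3 (n = -6/(-2) = -6*(-½) = 3)
D(t, S) = 48*S*t (D(t, S) = -2*t*S*(-4*6) = -2*S*t*(-24) = -(-48)*S*t = 48*S*t)
-3982 - c(-6 + D(4, n)) = -3982 - (-6 + 48*3*4)² = -3982 - (-6 + 576)² = -3982 - 1*570² = -3982 - 1*324900 = -3982 - 324900 = -328882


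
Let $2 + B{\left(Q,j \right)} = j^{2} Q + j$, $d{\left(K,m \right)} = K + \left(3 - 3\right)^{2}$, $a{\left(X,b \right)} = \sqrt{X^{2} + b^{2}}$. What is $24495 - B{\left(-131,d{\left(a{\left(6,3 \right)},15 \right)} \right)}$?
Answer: $30392 - 3 \sqrt{5} \approx 30385.0$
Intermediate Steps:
$d{\left(K,m \right)} = K$ ($d{\left(K,m \right)} = K + 0^{2} = K + 0 = K$)
$B{\left(Q,j \right)} = -2 + j + Q j^{2}$ ($B{\left(Q,j \right)} = -2 + \left(j^{2} Q + j\right) = -2 + \left(Q j^{2} + j\right) = -2 + \left(j + Q j^{2}\right) = -2 + j + Q j^{2}$)
$24495 - B{\left(-131,d{\left(a{\left(6,3 \right)},15 \right)} \right)} = 24495 - \left(-2 + \sqrt{6^{2} + 3^{2}} - 131 \left(\sqrt{6^{2} + 3^{2}}\right)^{2}\right) = 24495 - \left(-2 + \sqrt{36 + 9} - 131 \left(\sqrt{36 + 9}\right)^{2}\right) = 24495 - \left(-2 + \sqrt{45} - 131 \left(\sqrt{45}\right)^{2}\right) = 24495 - \left(-2 + 3 \sqrt{5} - 131 \left(3 \sqrt{5}\right)^{2}\right) = 24495 - \left(-2 + 3 \sqrt{5} - 5895\right) = 24495 - \left(-5897 + 3 \sqrt{5}\right) = 24495 + \left(5897 - 3 \sqrt{5}\right) = 30392 - 3 \sqrt{5}$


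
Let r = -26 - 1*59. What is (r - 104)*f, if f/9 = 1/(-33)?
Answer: 567/11 ≈ 51.545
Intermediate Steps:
f = -3/11 (f = 9/(-33) = 9*(-1/33) = -3/11 ≈ -0.27273)
r = -85 (r = -26 - 59 = -85)
(r - 104)*f = (-85 - 104)*(-3/11) = -189*(-3/11) = 567/11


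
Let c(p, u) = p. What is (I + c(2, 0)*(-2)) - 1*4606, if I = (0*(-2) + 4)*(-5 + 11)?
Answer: -4586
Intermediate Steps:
I = 24 (I = (0 + 4)*6 = 4*6 = 24)
(I + c(2, 0)*(-2)) - 1*4606 = (24 + 2*(-2)) - 1*4606 = (24 - 4) - 4606 = 20 - 4606 = -4586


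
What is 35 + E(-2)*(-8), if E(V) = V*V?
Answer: 3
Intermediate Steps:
E(V) = V**2
35 + E(-2)*(-8) = 35 + (-2)**2*(-8) = 35 + 4*(-8) = 35 - 32 = 3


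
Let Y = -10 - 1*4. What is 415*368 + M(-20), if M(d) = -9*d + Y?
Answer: 152886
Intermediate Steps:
Y = -14 (Y = -10 - 4 = -14)
M(d) = -14 - 9*d (M(d) = -9*d - 14 = -14 - 9*d)
415*368 + M(-20) = 415*368 + (-14 - 9*(-20)) = 152720 + (-14 + 180) = 152720 + 166 = 152886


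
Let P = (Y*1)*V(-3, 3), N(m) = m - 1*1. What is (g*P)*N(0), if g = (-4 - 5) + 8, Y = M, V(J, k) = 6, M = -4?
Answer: -24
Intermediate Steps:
Y = -4
N(m) = -1 + m (N(m) = m - 1 = -1 + m)
P = -24 (P = -4*1*6 = -4*6 = -24)
g = -1 (g = -9 + 8 = -1)
(g*P)*N(0) = (-1*(-24))*(-1 + 0) = 24*(-1) = -24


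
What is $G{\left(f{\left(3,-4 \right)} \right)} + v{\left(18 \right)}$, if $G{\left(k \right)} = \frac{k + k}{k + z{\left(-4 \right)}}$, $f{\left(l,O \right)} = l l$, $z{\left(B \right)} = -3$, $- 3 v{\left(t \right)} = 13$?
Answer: $- \frac{4}{3} \approx -1.3333$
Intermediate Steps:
$v{\left(t \right)} = - \frac{13}{3}$ ($v{\left(t \right)} = \left(- \frac{1}{3}\right) 13 = - \frac{13}{3}$)
$f{\left(l,O \right)} = l^{2}$
$G{\left(k \right)} = \frac{2 k}{-3 + k}$ ($G{\left(k \right)} = \frac{k + k}{k - 3} = \frac{2 k}{-3 + k}$)
$G{\left(f{\left(3,-4 \right)} \right)} + v{\left(18 \right)} = \frac{2 \cdot 3^{2}}{-3 + 3^{2}} - \frac{13}{3} = 2 \cdot 9 \frac{1}{-3 + 9} - \frac{13}{3} = 2 \cdot 9 \cdot \frac{1}{6} - \frac{13}{3} = 3 - \frac{13}{3} = - \frac{4}{3}$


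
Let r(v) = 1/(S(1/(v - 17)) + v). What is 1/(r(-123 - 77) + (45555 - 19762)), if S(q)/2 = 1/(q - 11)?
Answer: 239017/6164964287 ≈ 3.8770e-5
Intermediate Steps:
S(q) = 2/(-11 + q) (S(q) = 2/(q - 11) = 2/(-11 + q))
r(v) = 1/(v + 2/(-11 + 1/(-17 + v))) (r(v) = 1/(2/(-11 + 1/(v - 17)) + v) = 1/(2/(-11 + 1/(-17 + v)) + v) = 1/(v + 2/(-11 + 1/(-17 + v))))
1/(r(-123 - 77) + (45555 - 19762)) = 1/((-188 + 11*(-123 - 77))/(34 - 190*(-123 - 77) + 11*(-123 - 77)**2) + (45555 - 19762)) = 1/((-188 + 11*(-200))/(34 - 190*(-200) + 11*(-200)**2) + 25793) = 1/((-188 - 2200)/(34 + 38000 + 11*40000) + 25793) = 1/(-2388/(34 + 38000 + 440000) + 25793) = 1/(-2388/478034 + 25793) = 1/((1/478034)*(-2388) + 25793) = 1/(-1194/239017 + 25793) = 1/(6164964287/239017) = 239017/6164964287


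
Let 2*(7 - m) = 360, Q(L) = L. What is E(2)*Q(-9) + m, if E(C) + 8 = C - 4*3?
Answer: -11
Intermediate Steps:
m = -173 (m = 7 - 1/2*360 = 7 - 180 = -173)
E(C) = -20 + C (E(C) = -8 + (C - 4*3) = -8 + (C - 12) = -8 + (-12 + C) = -20 + C)
E(2)*Q(-9) + m = (-20 + 2)*(-9) - 173 = -18*(-9) - 173 = 162 - 173 = -11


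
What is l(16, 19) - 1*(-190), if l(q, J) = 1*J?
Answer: 209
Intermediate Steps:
l(q, J) = J
l(16, 19) - 1*(-190) = 19 - 1*(-190) = 19 + 190 = 209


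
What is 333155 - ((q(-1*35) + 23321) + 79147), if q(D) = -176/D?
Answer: 8073869/35 ≈ 2.3068e+5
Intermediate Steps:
333155 - ((q(-1*35) + 23321) + 79147) = 333155 - ((-176/((-1*35)) + 23321) + 79147) = 333155 - ((-176/(-35) + 23321) + 79147) = 333155 - ((-176*(-1/35) + 23321) + 79147) = 333155 - ((176/35 + 23321) + 79147) = 333155 - (816411/35 + 79147) = 333155 - 1*3586556/35 = 333155 - 3586556/35 = 8073869/35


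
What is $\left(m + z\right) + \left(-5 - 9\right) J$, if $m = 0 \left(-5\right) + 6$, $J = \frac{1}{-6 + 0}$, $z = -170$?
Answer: $- \frac{485}{3} \approx -161.67$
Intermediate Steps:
$J = - \frac{1}{6}$ ($J = \frac{1}{-6} = - \frac{1}{6} \approx -0.16667$)
$m = 6$ ($m = 0 + 6 = 6$)
$\left(m + z\right) + \left(-5 - 9\right) J = \left(6 - 170\right) + \left(-5 - 9\right) \left(- \frac{1}{6}\right) = -164 - - \frac{7}{3} = -164 + \frac{7}{3} = - \frac{485}{3}$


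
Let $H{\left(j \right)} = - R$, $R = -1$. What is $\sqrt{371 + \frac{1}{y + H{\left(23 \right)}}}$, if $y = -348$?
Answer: $\frac{12 \sqrt{310218}}{347} \approx 19.261$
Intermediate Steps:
$H{\left(j \right)} = 1$ ($H{\left(j \right)} = \left(-1\right) \left(-1\right) = 1$)
$\sqrt{371 + \frac{1}{y + H{\left(23 \right)}}} = \sqrt{371 + \frac{1}{-348 + 1}} = \sqrt{371 + \frac{1}{-347}} = \sqrt{371 - \frac{1}{347}} = \sqrt{\frac{128736}{347}} = \frac{12 \sqrt{310218}}{347}$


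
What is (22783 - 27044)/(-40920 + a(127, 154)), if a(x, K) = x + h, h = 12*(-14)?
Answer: 4261/40961 ≈ 0.10403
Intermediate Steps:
h = -168
a(x, K) = -168 + x (a(x, K) = x - 168 = -168 + x)
(22783 - 27044)/(-40920 + a(127, 154)) = (22783 - 27044)/(-40920 + (-168 + 127)) = -4261/(-40920 - 41) = -4261/(-40961) = -4261*(-1/40961) = 4261/40961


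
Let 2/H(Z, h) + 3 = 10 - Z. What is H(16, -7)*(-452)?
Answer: 904/9 ≈ 100.44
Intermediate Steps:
H(Z, h) = 2/(7 - Z) (H(Z, h) = 2/(-3 + (10 - Z)) = 2/(7 - Z))
H(16, -7)*(-452) = -2/(-7 + 16)*(-452) = -2/9*(-452) = 904/9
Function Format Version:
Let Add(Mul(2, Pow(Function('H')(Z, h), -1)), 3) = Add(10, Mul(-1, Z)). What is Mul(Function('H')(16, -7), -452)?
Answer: Rational(904, 9) ≈ 100.44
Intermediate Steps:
Function('H')(Z, h) = Mul(2, Pow(Add(7, Mul(-1, Z)), -1)) (Function('H')(Z, h) = Mul(2, Pow(Add(-3, Add(10, Mul(-1, Z))), -1)) = Mul(2, Pow(Add(7, Mul(-1, Z)), -1)))
Mul(Function('H')(16, -7), -452) = Mul(Mul(-2, Pow(Add(-7, 16), -1)), -452) = Mul(Mul(-2, Pow(9, -1)), -452) = Mul(Mul(-2, Rational(1, 9)), -452) = Mul(Rational(-2, 9), -452) = Rational(904, 9)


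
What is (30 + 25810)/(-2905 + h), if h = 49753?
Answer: 1615/2928 ≈ 0.55157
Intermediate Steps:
(30 + 25810)/(-2905 + h) = (30 + 25810)/(-2905 + 49753) = 25840/46848 = 25840*(1/46848) = 1615/2928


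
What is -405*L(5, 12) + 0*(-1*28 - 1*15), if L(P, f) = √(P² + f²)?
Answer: -5265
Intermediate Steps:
-405*L(5, 12) + 0*(-1*28 - 1*15) = -405*√(5² + 12²) + 0*(-1*28 - 1*15) = -405*√(25 + 144) + 0*(-28 - 15) = -405*√169 + 0*(-43) = -405*13 + 0 = -5265 + 0 = -5265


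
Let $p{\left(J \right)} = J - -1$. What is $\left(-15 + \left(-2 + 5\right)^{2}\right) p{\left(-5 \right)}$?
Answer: $24$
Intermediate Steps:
$p{\left(J \right)} = 1 + J$ ($p{\left(J \right)} = J + 1 = 1 + J$)
$\left(-15 + \left(-2 + 5\right)^{2}\right) p{\left(-5 \right)} = \left(-15 + \left(-2 + 5\right)^{2}\right) \left(1 - 5\right) = \left(-15 + 3^{2}\right) \left(-4\right) = \left(-15 + 9\right) \left(-4\right) = \left(-6\right) \left(-4\right) = 24$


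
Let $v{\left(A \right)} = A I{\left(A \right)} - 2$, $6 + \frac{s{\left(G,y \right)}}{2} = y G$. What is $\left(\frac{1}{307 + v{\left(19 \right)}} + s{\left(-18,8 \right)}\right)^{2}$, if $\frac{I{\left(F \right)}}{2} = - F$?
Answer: $\frac{15650260201}{173889} \approx 90002.0$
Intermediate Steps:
$I{\left(F \right)} = - 2 F$ ($I{\left(F \right)} = 2 \left(- F\right) = - 2 F$)
$s{\left(G,y \right)} = -12 + 2 G y$ ($s{\left(G,y \right)} = -12 + 2 y G = -12 + 2 G y$)
$v{\left(A \right)} = -2 - 2 A^{2}$ ($v{\left(A \right)} = A \left(- 2 A\right) - 2 = - 2 A^{2} - 2 = -2 - 2 A^{2}$)
$\left(\frac{1}{307 + v{\left(19 \right)}} + s{\left(-18,8 \right)}\right)^{2} = \left(\frac{1}{307 - \left(2 + 2 \cdot 19^{2}\right)} + \left(-12 + 2 \left(-18\right) 8\right)\right)^{2} = \left(\frac{1}{307 - 724} - 300\right)^{2} = \left(\frac{1}{-417} - 300\right)^{2} = \left(- \frac{1}{417} - 300\right)^{2} = \left(- \frac{125101}{417}\right)^{2} = \frac{15650260201}{173889}$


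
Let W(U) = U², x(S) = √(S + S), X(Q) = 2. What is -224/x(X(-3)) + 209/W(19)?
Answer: -2117/19 ≈ -111.42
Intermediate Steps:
x(S) = √2*√S (x(S) = √(2*S) = √2*√S)
-224/x(X(-3)) + 209/W(19) = -224/(√2*√2) + 209/(19²) = -224/2 + 209/361 = -224*½ + 209*(1/361) = -112 + 11/19 = -2117/19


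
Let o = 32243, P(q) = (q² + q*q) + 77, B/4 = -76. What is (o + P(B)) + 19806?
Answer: 236958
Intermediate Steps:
B = -304 (B = 4*(-76) = -304)
P(q) = 77 + 2*q² (P(q) = (q² + q²) + 77 = 2*q² + 77 = 77 + 2*q²)
(o + P(B)) + 19806 = (32243 + (77 + 2*(-304)²)) + 19806 = (32243 + (77 + 2*92416)) + 19806 = (32243 + (77 + 184832)) + 19806 = (32243 + 184909) + 19806 = 217152 + 19806 = 236958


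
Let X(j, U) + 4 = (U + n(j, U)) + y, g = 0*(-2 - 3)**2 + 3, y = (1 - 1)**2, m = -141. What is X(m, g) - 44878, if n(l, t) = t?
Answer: -44876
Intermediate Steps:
y = 0 (y = 0**2 = 0)
g = 3 (g = 0*(-5)**2 + 3 = 0*25 + 3 = 0 + 3 = 3)
X(j, U) = -4 + 2*U (X(j, U) = -4 + ((U + U) + 0) = -4 + (2*U + 0) = -4 + 2*U)
X(m, g) - 44878 = (-4 + 2*3) - 44878 = (-4 + 6) - 44878 = 2 - 44878 = -44876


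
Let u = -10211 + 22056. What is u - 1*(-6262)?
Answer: 18107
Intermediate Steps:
u = 11845
u - 1*(-6262) = 11845 - 1*(-6262) = 11845 + 6262 = 18107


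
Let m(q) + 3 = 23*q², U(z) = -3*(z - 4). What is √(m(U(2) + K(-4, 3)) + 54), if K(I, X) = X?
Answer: √1914 ≈ 43.749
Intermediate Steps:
U(z) = 12 - 3*z (U(z) = -3*(-4 + z) = 12 - 3*z)
m(q) = -3 + 23*q²
√(m(U(2) + K(-4, 3)) + 54) = √((-3 + 23*((12 - 3*2) + 3)²) + 54) = √((-3 + 23*((12 - 6) + 3)²) + 54) = √((-3 + 23*(6 + 3)²) + 54) = √((-3 + 23*9²) + 54) = √((-3 + 23*81) + 54) = √((-3 + 1863) + 54) = √(1860 + 54) = √1914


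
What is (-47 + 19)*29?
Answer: -812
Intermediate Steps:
(-47 + 19)*29 = -28*29 = -812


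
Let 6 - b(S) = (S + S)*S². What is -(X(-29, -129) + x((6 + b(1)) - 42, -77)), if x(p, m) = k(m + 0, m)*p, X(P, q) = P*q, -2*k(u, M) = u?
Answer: -2509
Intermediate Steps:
k(u, M) = -u/2
b(S) = 6 - 2*S³ (b(S) = 6 - (S + S)*S² = 6 - 2*S*S² = 6 - 2*S³)
x(p, m) = -m*p/2 (x(p, m) = (-(m + 0)/2)*p = (-m/2)*p = -m*p/2)
-(X(-29, -129) + x((6 + b(1)) - 42, -77)) = -(-29*(-129) - ½*(-77)*((6 + (6 - 2*1³)) - 42)) = -(3741 - ½*(-77)*((6 + (6 - 2*1)) - 42)) = -(3741 - ½*(-77)*((6 + (6 - 2)) - 42)) = -(3741 - ½*(-77)*((6 + 4) - 42)) = -(3741 - ½*(-77)*(10 - 42)) = -(3741 - ½*(-77)*(-32)) = -(3741 - 1232) = -1*2509 = -2509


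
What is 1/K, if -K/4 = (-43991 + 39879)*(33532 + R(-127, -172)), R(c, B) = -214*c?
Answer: 1/998558080 ≈ 1.0014e-9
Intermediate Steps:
K = 998558080 (K = -4*(-43991 + 39879)*(33532 - 214*(-127)) = -(-16448)*(33532 + 27178) = -(-16448)*60710 = -4*(-249639520) = 998558080)
1/K = 1/998558080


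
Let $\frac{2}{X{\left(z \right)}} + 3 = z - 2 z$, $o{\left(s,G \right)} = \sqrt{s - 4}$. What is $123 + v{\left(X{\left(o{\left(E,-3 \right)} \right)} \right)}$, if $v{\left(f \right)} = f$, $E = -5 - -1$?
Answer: $\frac{2085}{17} + \frac{4 i \sqrt{2}}{17} \approx 122.65 + 0.33276 i$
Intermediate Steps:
$E = -4$ ($E = -5 + 1 = -4$)
$o{\left(s,G \right)} = \sqrt{-4 + s}$
$X{\left(z \right)} = \frac{2}{-3 - z}$ ($X{\left(z \right)} = \frac{2}{-3 + \left(z - 2 z\right)} = \frac{2}{-3 - z}$)
$123 + v{\left(X{\left(o{\left(E,-3 \right)} \right)} \right)} = 123 - \frac{2}{3 + \sqrt{-4 - 4}} = 123 - \frac{2}{3 + \sqrt{-8}} = 123 - \frac{2}{3 + 2 i \sqrt{2}}$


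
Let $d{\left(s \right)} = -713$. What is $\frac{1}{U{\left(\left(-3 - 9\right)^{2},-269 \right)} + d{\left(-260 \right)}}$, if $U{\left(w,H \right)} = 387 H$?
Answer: $- \frac{1}{104816} \approx -9.5405 \cdot 10^{-6}$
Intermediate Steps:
$\frac{1}{U{\left(\left(-3 - 9\right)^{2},-269 \right)} + d{\left(-260 \right)}} = \frac{1}{387 \left(-269\right) - 713} = \frac{1}{-104103 - 713} = \frac{1}{-104816} = - \frac{1}{104816}$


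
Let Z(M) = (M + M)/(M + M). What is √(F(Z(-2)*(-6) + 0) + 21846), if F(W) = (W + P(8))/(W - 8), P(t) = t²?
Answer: √1070251/7 ≈ 147.79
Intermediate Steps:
Z(M) = 1 (Z(M) = (2*M)/((2*M)) = (2*M)*(1/(2*M)) = 1)
F(W) = (64 + W)/(-8 + W) (F(W) = (W + 8²)/(W - 8) = (W + 64)/(-8 + W) = (64 + W)/(-8 + W))
√(F(Z(-2)*(-6) + 0) + 21846) = √((64 + (1*(-6) + 0))/(-8 + (1*(-6) + 0)) + 21846) = √((64 + (-6 + 0))/(-8 + (-6 + 0)) + 21846) = √((64 - 6)/(-8 - 6) + 21846) = √(58/(-14) + 21846) = √(-1/14*58 + 21846) = √(-29/7 + 21846) = √(152893/7) = √1070251/7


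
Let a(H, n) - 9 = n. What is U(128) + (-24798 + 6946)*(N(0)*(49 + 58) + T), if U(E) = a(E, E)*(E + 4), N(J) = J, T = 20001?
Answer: -357039768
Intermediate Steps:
a(H, n) = 9 + n
U(E) = (4 + E)*(9 + E) (U(E) = (9 + E)*(E + 4) = (9 + E)*(4 + E) = (4 + E)*(9 + E))
U(128) + (-24798 + 6946)*(N(0)*(49 + 58) + T) = (4 + 128)*(9 + 128) + (-24798 + 6946)*(0*(49 + 58) + 20001) = 132*137 - 17852*(0*107 + 20001) = 18084 - 17852*(0 + 20001) = 18084 - 17852*20001 = 18084 - 357057852 = -357039768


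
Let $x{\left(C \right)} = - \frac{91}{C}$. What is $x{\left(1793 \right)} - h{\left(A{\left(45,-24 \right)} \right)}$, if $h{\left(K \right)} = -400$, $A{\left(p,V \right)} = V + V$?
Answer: $\frac{717109}{1793} \approx 399.95$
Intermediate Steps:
$A{\left(p,V \right)} = 2 V$
$x{\left(1793 \right)} - h{\left(A{\left(45,-24 \right)} \right)} = - \frac{91}{1793} - -400 = \left(-91\right) \frac{1}{1793} + 400 = - \frac{91}{1793} + 400 = \frac{717109}{1793}$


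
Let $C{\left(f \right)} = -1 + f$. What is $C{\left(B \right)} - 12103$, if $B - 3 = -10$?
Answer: $-12111$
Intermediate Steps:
$B = -7$ ($B = 3 - 10 = -7$)
$C{\left(B \right)} - 12103 = \left(-1 - 7\right) - 12103 = -8 - 12103 = -12111$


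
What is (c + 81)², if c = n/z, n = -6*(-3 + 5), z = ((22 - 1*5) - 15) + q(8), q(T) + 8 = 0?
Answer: 6889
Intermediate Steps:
q(T) = -8 (q(T) = -8 + 0 = -8)
z = -6 (z = ((22 - 1*5) - 15) - 8 = ((22 - 5) - 15) - 8 = (17 - 15) - 8 = 2 - 8 = -6)
n = -12 (n = -6*2 = -12)
c = 2 (c = -12/(-6) = -12*(-⅙) = 2)
(c + 81)² = (2 + 81)² = 83² = 6889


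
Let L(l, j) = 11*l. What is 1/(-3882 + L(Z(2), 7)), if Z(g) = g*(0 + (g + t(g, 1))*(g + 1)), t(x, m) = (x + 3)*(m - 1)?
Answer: -1/3750 ≈ -0.00026667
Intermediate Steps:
t(x, m) = (-1 + m)*(3 + x) (t(x, m) = (3 + x)*(-1 + m) = (-1 + m)*(3 + x))
Z(g) = g**2*(1 + g) (Z(g) = g*(0 + (g + (-3 - g + 3*1 + 1*g))*(g + 1)) = g*(0 + (g + (-3 - g + 3 + g))*(1 + g)) = g*(0 + (g + 0)*(1 + g)) = g*(0 + g*(1 + g)) = g*(g*(1 + g)) = g**2*(1 + g))
1/(-3882 + L(Z(2), 7)) = 1/(-3882 + 11*(2**2*(1 + 2))) = 1/(-3882 + 11*(4*3)) = 1/(-3882 + 11*12) = 1/(-3882 + 132) = 1/(-3750) = -1/3750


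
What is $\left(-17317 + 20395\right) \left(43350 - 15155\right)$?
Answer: $86784210$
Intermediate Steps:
$\left(-17317 + 20395\right) \left(43350 - 15155\right) = 3078 \cdot 28195 = 86784210$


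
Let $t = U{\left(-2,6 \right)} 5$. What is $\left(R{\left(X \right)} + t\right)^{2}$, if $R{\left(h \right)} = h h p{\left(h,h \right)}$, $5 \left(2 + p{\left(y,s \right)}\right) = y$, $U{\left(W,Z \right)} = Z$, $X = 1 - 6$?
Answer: $2025$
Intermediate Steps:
$X = -5$ ($X = 1 - 6 = -5$)
$p{\left(y,s \right)} = -2 + \frac{y}{5}$
$R{\left(h \right)} = h^{2} \left(-2 + \frac{h}{5}\right)$ ($R{\left(h \right)} = h h \left(-2 + \frac{h}{5}\right) = h^{2} \left(-2 + \frac{h}{5}\right)$)
$t = 30$ ($t = 6 \cdot 5 = 30$)
$\left(R{\left(X \right)} + t\right)^{2} = \left(\frac{\left(-5\right)^{2} \left(-10 - 5\right)}{5} + 30\right)^{2} = \left(\frac{1}{5} \cdot 25 \left(-15\right) + 30\right)^{2} = \left(-75 + 30\right)^{2} = \left(-45\right)^{2} = 2025$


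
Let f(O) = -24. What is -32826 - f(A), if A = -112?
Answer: -32802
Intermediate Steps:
-32826 - f(A) = -32826 - 1*(-24) = -32826 + 24 = -32802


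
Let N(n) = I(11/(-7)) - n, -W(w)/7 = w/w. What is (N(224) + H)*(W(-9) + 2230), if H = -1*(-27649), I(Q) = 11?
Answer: 60990228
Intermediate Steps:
W(w) = -7 (W(w) = -7*w/w = -7*1 = -7)
N(n) = 11 - n
H = 27649
(N(224) + H)*(W(-9) + 2230) = ((11 - 1*224) + 27649)*(-7 + 2230) = ((11 - 224) + 27649)*2223 = (-213 + 27649)*2223 = 27436*2223 = 60990228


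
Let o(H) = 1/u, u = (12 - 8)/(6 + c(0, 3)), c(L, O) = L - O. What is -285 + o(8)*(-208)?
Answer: -441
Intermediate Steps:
u = 4/3 (u = (12 - 8)/(6 + (0 - 1*3)) = 4/(6 + (0 - 3)) = 4/(6 - 3) = 4/3 ≈ 1.3333)
o(H) = ¾ (o(H) = 1/(4/3) = ¾)
-285 + o(8)*(-208) = -285 + (¾)*(-208) = -285 - 156 = -441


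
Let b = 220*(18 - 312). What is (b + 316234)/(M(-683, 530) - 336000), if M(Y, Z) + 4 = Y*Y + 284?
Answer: 251554/130769 ≈ 1.9237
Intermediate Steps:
M(Y, Z) = 280 + Y**2 (M(Y, Z) = -4 + (Y*Y + 284) = -4 + (Y**2 + 284) = -4 + (284 + Y**2) = 280 + Y**2)
b = -64680 (b = 220*(-294) = -64680)
(b + 316234)/(M(-683, 530) - 336000) = (-64680 + 316234)/((280 + (-683)**2) - 336000) = 251554/((280 + 466489) - 336000) = 251554/(466769 - 336000) = 251554/130769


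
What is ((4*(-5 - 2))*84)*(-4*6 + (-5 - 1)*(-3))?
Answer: 14112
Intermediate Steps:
((4*(-5 - 2))*84)*(-4*6 + (-5 - 1)*(-3)) = ((4*(-7))*84)*(-24 - 6*(-3)) = (-28*84)*(-24 + 18) = -2352*(-6) = 14112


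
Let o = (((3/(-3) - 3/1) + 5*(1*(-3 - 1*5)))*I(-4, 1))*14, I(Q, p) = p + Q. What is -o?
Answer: -1848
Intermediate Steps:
I(Q, p) = Q + p
o = 1848 (o = (((3/(-3) - 3/1) + 5*(1*(-3 - 1*5)))*(-4 + 1))*14 = (((3*(-⅓) - 3*1) + 5*(1*(-3 - 5)))*(-3))*14 = (((-1 - 3) + 5*(1*(-8)))*(-3))*14 = ((-4 + 5*(-8))*(-3))*14 = ((-4 - 40)*(-3))*14 = -44*(-3)*14 = 132*14 = 1848)
-o = -1*1848 = -1848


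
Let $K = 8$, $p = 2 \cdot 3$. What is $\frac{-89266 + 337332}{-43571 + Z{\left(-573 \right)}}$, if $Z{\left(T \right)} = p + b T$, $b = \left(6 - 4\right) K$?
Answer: $- \frac{248066}{52733} \approx -4.7042$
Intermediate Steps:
$p = 6$
$b = 16$ ($b = \left(6 - 4\right) 8 = 2 \cdot 8 = 16$)
$Z{\left(T \right)} = 6 + 16 T$
$\frac{-89266 + 337332}{-43571 + Z{\left(-573 \right)}} = \frac{-89266 + 337332}{-43571 + \left(6 + 16 \left(-573\right)\right)} = \frac{248066}{-43571 + \left(6 - 9168\right)} = \frac{248066}{-43571 - 9162} = \frac{248066}{-52733} = 248066 \left(- \frac{1}{52733}\right) = - \frac{248066}{52733}$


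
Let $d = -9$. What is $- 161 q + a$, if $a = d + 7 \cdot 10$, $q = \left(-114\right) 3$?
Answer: $55123$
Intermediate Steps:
$q = -342$
$a = 61$ ($a = -9 + 7 \cdot 10 = -9 + 70 = 61$)
$- 161 q + a = \left(-161\right) \left(-342\right) + 61 = 55062 + 61 = 55123$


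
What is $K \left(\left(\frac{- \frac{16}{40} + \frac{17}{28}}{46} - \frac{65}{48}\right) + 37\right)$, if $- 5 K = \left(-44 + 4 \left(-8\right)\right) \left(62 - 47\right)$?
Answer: $\frac{26173051}{3220} \approx 8128.3$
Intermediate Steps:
$K = 228$ ($K = - \frac{\left(-44 + 4 \left(-8\right)\right) \left(62 - 47\right)}{5} = - \frac{\left(-44 - 32\right) 15}{5} = - \frac{\left(-76\right) 15}{5} = \left(- \frac{1}{5}\right) \left(-1140\right) = 228$)
$K \left(\left(\frac{- \frac{16}{40} + \frac{17}{28}}{46} - \frac{65}{48}\right) + 37\right) = 228 \left(\left(\frac{- \frac{16}{40} + \frac{17}{28}}{46} - \frac{65}{48}\right) + 37\right) = 228 \left(\left(\left(\left(-16\right) \frac{1}{40} + 17 \cdot \frac{1}{28}\right) \frac{1}{46} - \frac{65}{48}\right) + 37\right) = 228 \left(\left(\left(- \frac{2}{5} + \frac{17}{28}\right) \frac{1}{46} - \frac{65}{48}\right) + 37\right) = 228 \left(\left(\frac{29}{140} \cdot \frac{1}{46} - \frac{65}{48}\right) + 37\right) = 228 \left(\left(\frac{29}{6440} - \frac{65}{48}\right) + 37\right) = 228 \left(- \frac{52151}{38640} + 37\right) = 228 \cdot \frac{1377529}{38640} = \frac{26173051}{3220}$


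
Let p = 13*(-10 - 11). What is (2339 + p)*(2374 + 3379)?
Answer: 11885698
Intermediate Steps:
p = -273 (p = 13*(-21) = -273)
(2339 + p)*(2374 + 3379) = (2339 - 273)*(2374 + 3379) = 2066*5753 = 11885698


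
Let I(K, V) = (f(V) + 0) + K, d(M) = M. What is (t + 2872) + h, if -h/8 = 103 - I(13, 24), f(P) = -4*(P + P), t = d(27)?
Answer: 643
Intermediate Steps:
t = 27
f(P) = -8*P
I(K, V) = K - 8*V (I(K, V) = (-8*V + 0) + K = -8*V + K = K - 8*V)
h = -2256 (h = -8*(103 - (13 - 8*24)) = -8*(103 - (13 - 192)) = -8*(103 - 1*(-179)) = -8*(103 + 179) = -8*282 = -2256)
(t + 2872) + h = (27 + 2872) - 2256 = 2899 - 2256 = 643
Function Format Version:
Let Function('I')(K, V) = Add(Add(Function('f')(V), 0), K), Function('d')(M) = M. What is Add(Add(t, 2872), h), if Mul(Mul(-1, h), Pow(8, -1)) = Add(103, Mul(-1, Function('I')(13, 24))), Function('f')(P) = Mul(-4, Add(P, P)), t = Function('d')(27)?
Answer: 643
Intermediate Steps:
t = 27
Function('f')(P) = Mul(-8, P) (Function('f')(P) = Mul(-4, Mul(2, P)) = Mul(-8, P))
Function('I')(K, V) = Add(K, Mul(-8, V)) (Function('I')(K, V) = Add(Add(Mul(-8, V), 0), K) = Add(Mul(-8, V), K) = Add(K, Mul(-8, V)))
h = -2256 (h = Mul(-8, Add(103, Mul(-1, Add(13, Mul(-8, 24))))) = Mul(-8, Add(103, Mul(-1, Add(13, -192)))) = Mul(-8, Add(103, Mul(-1, -179))) = Mul(-8, Add(103, 179)) = Mul(-8, 282) = -2256)
Add(Add(t, 2872), h) = Add(Add(27, 2872), -2256) = Add(2899, -2256) = 643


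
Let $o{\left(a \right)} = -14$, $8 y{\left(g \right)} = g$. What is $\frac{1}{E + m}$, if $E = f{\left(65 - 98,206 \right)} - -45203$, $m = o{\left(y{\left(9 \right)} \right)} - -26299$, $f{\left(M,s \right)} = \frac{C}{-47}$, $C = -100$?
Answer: $\frac{47}{3360036} \approx 1.3988 \cdot 10^{-5}$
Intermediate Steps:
$y{\left(g \right)} = \frac{g}{8}$
$f{\left(M,s \right)} = \frac{100}{47}$ ($f{\left(M,s \right)} = - \frac{100}{-47} = \left(-100\right) \left(- \frac{1}{47}\right) = \frac{100}{47}$)
$m = 26285$ ($m = -14 - -26299 = -14 + 26299 = 26285$)
$E = \frac{2124641}{47}$ ($E = \frac{100}{47} - -45203 = \frac{100}{47} + 45203 = \frac{2124641}{47} \approx 45205.0$)
$\frac{1}{E + m} = \frac{1}{\frac{2124641}{47} + 26285} = \frac{1}{\frac{3360036}{47}} = \frac{47}{3360036}$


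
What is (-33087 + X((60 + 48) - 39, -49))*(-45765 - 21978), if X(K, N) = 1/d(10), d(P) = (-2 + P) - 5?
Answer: 2241390060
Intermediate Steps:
d(P) = -7 + P
X(K, N) = 1/3 (X(K, N) = 1/(-7 + 10) = 1/3)
(-33087 + X((60 + 48) - 39, -49))*(-45765 - 21978) = (-33087 + 1/3)*(-45765 - 21978) = -99260/3*(-67743) = 2241390060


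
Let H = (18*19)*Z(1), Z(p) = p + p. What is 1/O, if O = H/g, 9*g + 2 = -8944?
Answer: -497/342 ≈ -1.4532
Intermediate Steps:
Z(p) = 2*p
H = 684 (H = (18*19)*(2*1) = 342*2 = 684)
g = -994 (g = -2/9 + (⅑)*(-8944) = -2/9 - 8944/9 = -994)
O = -342/497 (O = 684/(-994) = 684*(-1/994) = -342/497 ≈ -0.68813)
1/O = 1/(-342/497) = -497/342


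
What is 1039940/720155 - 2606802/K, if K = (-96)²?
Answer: -62257246909/221231616 ≈ -281.41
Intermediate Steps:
K = 9216
1039940/720155 - 2606802/K = 1039940/720155 - 2606802/9216 = 1039940*(1/720155) - 2606802*1/9216 = 207988/144031 - 434467/1536 = -62257246909/221231616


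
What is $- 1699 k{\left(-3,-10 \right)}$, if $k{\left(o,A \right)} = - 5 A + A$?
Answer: $-67960$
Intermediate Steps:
$k{\left(o,A \right)} = - 4 A$
$- 1699 k{\left(-3,-10 \right)} = - 1699 \left(\left(-4\right) \left(-10\right)\right) = \left(-1699\right) 40 = -67960$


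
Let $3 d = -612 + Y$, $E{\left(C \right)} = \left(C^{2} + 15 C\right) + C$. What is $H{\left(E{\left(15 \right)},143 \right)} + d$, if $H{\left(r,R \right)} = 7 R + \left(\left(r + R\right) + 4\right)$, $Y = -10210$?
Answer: $- \frac{5983}{3} \approx -1994.3$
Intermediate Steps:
$E{\left(C \right)} = C^{2} + 16 C$
$d = - \frac{10822}{3}$ ($d = \frac{-612 - 10210}{3} = \frac{1}{3} \left(-10822\right) = - \frac{10822}{3} \approx -3607.3$)
$H{\left(r,R \right)} = 4 + r + 8 R$ ($H{\left(r,R \right)} = 7 R + \left(\left(R + r\right) + 4\right) = 7 R + \left(4 + R + r\right) = 4 + r + 8 R$)
$H{\left(E{\left(15 \right)},143 \right)} + d = \left(4 + 15 \left(16 + 15\right) + 8 \cdot 143\right) - \frac{10822}{3} = \left(4 + 15 \cdot 31 + 1144\right) - \frac{10822}{3} = \left(4 + 465 + 1144\right) - \frac{10822}{3} = 1613 - \frac{10822}{3} = - \frac{5983}{3}$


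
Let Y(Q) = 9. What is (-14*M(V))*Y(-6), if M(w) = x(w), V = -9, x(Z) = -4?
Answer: 504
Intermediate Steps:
M(w) = -4
(-14*M(V))*Y(-6) = -14*(-4)*9 = 56*9 = 504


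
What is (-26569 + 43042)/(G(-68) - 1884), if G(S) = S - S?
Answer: -5491/628 ≈ -8.7436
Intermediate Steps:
G(S) = 0
(-26569 + 43042)/(G(-68) - 1884) = (-26569 + 43042)/(0 - 1884) = 16473/(-1884) = 16473*(-1/1884) = -5491/628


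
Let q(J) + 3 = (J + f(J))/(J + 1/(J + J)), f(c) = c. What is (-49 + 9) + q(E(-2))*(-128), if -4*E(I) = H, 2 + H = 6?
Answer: 520/3 ≈ 173.33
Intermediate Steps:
H = 4 (H = -2 + 6 = 4)
E(I) = -1 (E(I) = -1/4*4 = -1)
q(J) = -3 + 2*J/(J + 1/(2*J)) (q(J) = -3 + (J + J)/(J + 1/(J + J)) = -3 + (2*J)/(J + 1/(2*J)) = -3 + 2*J/(J + 1/(2*J)))
(-49 + 9) + q(E(-2))*(-128) = (-49 + 9) + ((-3 - 2*(-1)**2)/(1 + 2*(-1)**2))*(-128) = -40 + ((-3 - 2*1)/(1 + 2*1))*(-128) = -40 + ((-3 - 2)/(1 + 2))*(-128) = -40 + (-5/3)*(-128) = -40 + ((1/3)*(-5))*(-128) = -40 - 5/3*(-128) = -40 + 640/3 = 520/3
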